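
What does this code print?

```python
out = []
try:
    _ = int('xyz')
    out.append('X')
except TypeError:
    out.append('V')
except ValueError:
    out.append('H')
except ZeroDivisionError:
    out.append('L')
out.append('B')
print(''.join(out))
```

Execution trace: 'H' (except ValueError) → 'B' (after the try/except). Output: HB

Answer: HB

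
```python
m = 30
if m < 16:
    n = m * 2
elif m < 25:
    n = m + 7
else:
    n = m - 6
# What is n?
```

Trace:
`m = 30` → m = 30
`if m < 16: ...` → m < 16 is False, m < 25 is False, take else branch → n = 24
So n = 24

Answer: 24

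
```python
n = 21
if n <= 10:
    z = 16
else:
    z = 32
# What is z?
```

Trace:
`n = 21` → n = 21
`if n <= 10: ...` → n <= 10 is False, take else branch → z = 32
So z = 32

Answer: 32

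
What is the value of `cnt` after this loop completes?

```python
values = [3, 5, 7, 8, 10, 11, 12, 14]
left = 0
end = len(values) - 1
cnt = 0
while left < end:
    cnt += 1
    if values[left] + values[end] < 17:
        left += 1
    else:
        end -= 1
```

Steps to find pair summing to 17
`cnt` takes the values: 0 → 1 → 2 → 3 → 4 → 5 → 6 → 7

Answer: 7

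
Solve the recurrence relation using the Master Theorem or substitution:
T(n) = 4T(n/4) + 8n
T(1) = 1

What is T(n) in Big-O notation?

By Master Theorem: a=4, b=4, f(n)=8n. Since log_4(4) = 1 and f(n) = Θ(n^1), Case 2 applies. T(n) = O(n log n).

Answer: O(n log n)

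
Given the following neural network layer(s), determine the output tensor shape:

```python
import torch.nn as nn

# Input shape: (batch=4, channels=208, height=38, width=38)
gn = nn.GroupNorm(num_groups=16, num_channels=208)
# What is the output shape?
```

Input: (4, 208, 38, 38) -> Output: (4, 208, 38, 38)

Answer: (4, 208, 38, 38)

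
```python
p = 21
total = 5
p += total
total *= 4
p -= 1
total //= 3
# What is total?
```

Trace:
`p = 21` → p = 21
`total = 5` → total = 5
`p += total` → p = 26
`total *= 4` → total = 20
`p -= 1` → p = 25
`total //= 3` → total = 6
So total = 6

Answer: 6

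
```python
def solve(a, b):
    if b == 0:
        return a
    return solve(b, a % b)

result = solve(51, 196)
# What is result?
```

solve(51, 196) -> solve(196, 51) -> solve(51, 43) -> solve(43, 8) -> solve(8, 3) -> solve(3, 2) -> solve(2, 1) -> solve(1, 0) -> 1

Answer: 1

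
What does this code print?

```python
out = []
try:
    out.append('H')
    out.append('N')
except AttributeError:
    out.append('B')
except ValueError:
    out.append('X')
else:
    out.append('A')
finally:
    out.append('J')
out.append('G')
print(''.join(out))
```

Execution trace: 'H' (try body) → 'N' (try body, no exception) → 'A' (else) → 'J' (finally) → 'G' (after the try/except). Output: HNAJG

Answer: HNAJG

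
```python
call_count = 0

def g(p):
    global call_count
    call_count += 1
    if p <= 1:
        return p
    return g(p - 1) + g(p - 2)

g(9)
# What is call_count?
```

Calls(p) = 1 + Calls(p-1) + Calls(p-2); Calls(0)=Calls(1)=1. For p=9 this gives 109.

Answer: 109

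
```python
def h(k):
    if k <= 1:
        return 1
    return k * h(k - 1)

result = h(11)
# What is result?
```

h(11) = 11 * 10 * 9 * 8 * 7 * 6 * 5 * 4 * 3 * 2 * 1 = 39916800

Answer: 39916800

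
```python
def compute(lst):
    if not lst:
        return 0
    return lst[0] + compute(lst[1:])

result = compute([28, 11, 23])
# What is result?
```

28 + 11 + 23 + 0 = 62

Answer: 62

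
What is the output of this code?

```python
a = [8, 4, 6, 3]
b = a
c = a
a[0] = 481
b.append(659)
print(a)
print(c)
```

Key concept: multiple aliases.
Step by step:
`a = [8, 4, 6, 3]` → a = [8, 4, 6, 3]
`b = a` → b = [8, 4, 6, 3] (same object as a)
`c = a` → c = [8, 4, 6, 3] (same object as a, b)
`a[0] = 481` → a = [481, 4, 6, 3] (same object as b, c); b = [481, 4, 6, 3] (same object as a, c); c = [481, 4, 6, 3] (same object as a, b)
`b.append(659)` → a = [481, 4, 6, 3, 659] (same object as b, c); b = [481, 4, 6, 3, 659] (same object as a, c); c = [481, 4, 6, 3, 659] (same object as a, b)
`print(a)` → prints [481, 4, 6, 3, 659]
`print(c)` → prints [481, 4, 6, 3, 659]

Answer:
[481, 4, 6, 3, 659]
[481, 4, 6, 3, 659]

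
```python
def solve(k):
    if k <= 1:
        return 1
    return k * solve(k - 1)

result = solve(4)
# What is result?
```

solve(4) = 4 * 3 * 2 * 1 = 24

Answer: 24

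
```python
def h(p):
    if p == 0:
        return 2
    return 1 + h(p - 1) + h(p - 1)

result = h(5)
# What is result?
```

h(p) = 1 + 2·h(p-1), h(0)=2. Closed form: (2+1)·2^5 - 1 = 95.

Answer: 95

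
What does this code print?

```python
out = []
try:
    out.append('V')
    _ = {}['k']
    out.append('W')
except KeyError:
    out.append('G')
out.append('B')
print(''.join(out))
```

Execution trace: 'V' (try body) → 'G' (except KeyError) → 'B' (after the try/except). Output: VGB

Answer: VGB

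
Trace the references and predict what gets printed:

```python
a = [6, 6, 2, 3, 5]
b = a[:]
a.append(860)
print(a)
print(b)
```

Key concept: slice [:] creates copy.
Step by step:
`a = [6, 6, 2, 3, 5]` → a = [6, 6, 2, 3, 5]
`b = a[:]` → b = [6, 6, 2, 3, 5]
`a.append(860)` → a = [6, 6, 2, 3, 5, 860]
`print(a)` → prints [6, 6, 2, 3, 5, 860]
`print(b)` → prints [6, 6, 2, 3, 5]

Answer:
[6, 6, 2, 3, 5, 860]
[6, 6, 2, 3, 5]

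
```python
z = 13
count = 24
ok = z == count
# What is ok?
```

Trace:
`z = 13` → z = 13
`count = 24` → count = 24
`ok = z == count` → ok = False
So ok = False

Answer: False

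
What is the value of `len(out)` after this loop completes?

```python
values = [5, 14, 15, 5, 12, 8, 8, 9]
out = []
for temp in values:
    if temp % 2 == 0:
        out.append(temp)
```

Count even numbers in [5, 14, 15, 5, 12, 8, 8, 9]
`out` takes the values: [] → [14] → [14, 12] → [14, 12, 8] → [14, 12, 8, 8]
So `len(out)` = 4

Answer: 4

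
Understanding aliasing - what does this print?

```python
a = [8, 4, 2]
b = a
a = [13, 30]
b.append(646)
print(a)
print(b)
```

Key concept: rebinding vs mutation: a is rebound to a new list, b still points at the original.
Step by step:
`a = [8, 4, 2]` → a = [8, 4, 2]
`b = a` → b = [8, 4, 2] (same object as a)
`a = [13, 30]` → a = [13, 30]
`b.append(646)` → b = [8, 4, 2, 646]
`print(a)` → prints [13, 30]
`print(b)` → prints [8, 4, 2, 646]

Answer:
[13, 30]
[8, 4, 2, 646]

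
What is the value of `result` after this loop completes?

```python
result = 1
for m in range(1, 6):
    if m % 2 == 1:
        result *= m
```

Product of odd numbers 1 to 5
`result` takes the values: 1 → 3 → 15

Answer: 15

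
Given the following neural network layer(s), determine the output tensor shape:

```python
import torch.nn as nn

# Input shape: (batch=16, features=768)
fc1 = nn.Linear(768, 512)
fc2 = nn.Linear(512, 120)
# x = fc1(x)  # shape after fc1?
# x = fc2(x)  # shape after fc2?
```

Input: (16, 768) -> after fc1: (16, 512) -> Output: (16, 120)

Answer: (16, 120)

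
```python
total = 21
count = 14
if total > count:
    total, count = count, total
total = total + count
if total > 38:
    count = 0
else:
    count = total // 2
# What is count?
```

Trace:
`total = 21` → total = 21
`count = 14` → count = 14
`if total > count: ...` → total > count is True → total = 14; count = 21
`total = total + count` → total = 35
`if total > 38: ...` → total > 38 is False, take else branch → count = 17
So count = 17

Answer: 17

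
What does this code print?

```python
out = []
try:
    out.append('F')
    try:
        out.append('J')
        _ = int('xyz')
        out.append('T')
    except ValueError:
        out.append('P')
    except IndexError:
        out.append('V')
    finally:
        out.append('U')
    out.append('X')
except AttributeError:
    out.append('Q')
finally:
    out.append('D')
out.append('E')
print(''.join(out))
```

Execution trace: 'F' (try body) → 'J' (inner try body) → 'P' (inner except ValueError) → 'U' (inner finally) → 'X' (try body, no exception) → 'D' (finally) → 'E' (after the try/except). Output: FJPUXDE

Answer: FJPUXDE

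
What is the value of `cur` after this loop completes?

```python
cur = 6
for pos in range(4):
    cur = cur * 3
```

Multiply by 3, 4 times: 6 * 3^4 = 486
`cur` takes the values: 6 → 18 → 54 → 162 → 486

Answer: 486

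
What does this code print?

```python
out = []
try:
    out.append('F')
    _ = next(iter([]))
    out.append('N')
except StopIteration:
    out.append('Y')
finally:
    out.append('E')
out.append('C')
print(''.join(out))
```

Execution trace: 'F' (try body) → 'Y' (except StopIteration) → 'E' (finally) → 'C' (after the try/except). Output: FYEC

Answer: FYEC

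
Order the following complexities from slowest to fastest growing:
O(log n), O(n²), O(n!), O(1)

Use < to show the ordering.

Ordered by growth rate: O(1) < O(log n) < O(n²) < O(n!)

Answer: O(1) < O(log n) < O(n²) < O(n!)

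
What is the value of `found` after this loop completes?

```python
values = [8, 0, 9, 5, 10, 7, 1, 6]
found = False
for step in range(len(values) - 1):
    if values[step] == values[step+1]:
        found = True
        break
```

Check consecutive duplicates in [8, 0, 9, 5, 10, 7, 1, 6]
`found` takes the values: False

Answer: False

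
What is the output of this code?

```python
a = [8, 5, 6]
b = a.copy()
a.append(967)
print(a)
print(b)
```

Key concept: list.copy() creates independent copy.
Step by step:
`a = [8, 5, 6]` → a = [8, 5, 6]
`b = a.copy()` → b = [8, 5, 6]
`a.append(967)` → a = [8, 5, 6, 967]
`print(a)` → prints [8, 5, 6, 967]
`print(b)` → prints [8, 5, 6]

Answer:
[8, 5, 6, 967]
[8, 5, 6]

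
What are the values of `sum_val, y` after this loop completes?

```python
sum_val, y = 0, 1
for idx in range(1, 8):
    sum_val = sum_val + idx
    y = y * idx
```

Sum and factorial of 1 to 7
`sum_val, y` takes the values: (0, 1) → (1, 1) → (3, 1) → (3, 2) → (6, 2) → (6, 6) → (10, 6) → (10, 24) → (15, 24) → (15, 120) → (21, 120) → (21, 720) → (28, 720) → (28, 5040)

Answer: 28, 5040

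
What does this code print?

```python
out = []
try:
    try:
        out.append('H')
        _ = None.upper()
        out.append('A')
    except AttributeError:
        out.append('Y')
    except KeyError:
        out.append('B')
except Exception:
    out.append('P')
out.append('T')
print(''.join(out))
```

Execution trace: 'H' (inner try body) → 'Y' (inner except AttributeError) → 'T' (after the try/except). Output: HYT

Answer: HYT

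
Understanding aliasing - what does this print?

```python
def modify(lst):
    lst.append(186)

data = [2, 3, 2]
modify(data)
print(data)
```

Key concept: function modifies passed list.
Step by step:
`data = [2, 3, 2]` → data = [2, 3, 2]
`modify(data)` → data = [2, 3, 2, 186]
`print(data)` → prints [2, 3, 2, 186]

Answer: [2, 3, 2, 186]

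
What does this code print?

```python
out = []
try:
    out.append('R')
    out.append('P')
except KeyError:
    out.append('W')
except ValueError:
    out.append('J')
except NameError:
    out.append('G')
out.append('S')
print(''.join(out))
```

Execution trace: 'R' (try body) → 'P' (try body, no exception) → 'S' (after the try/except). Output: RPS

Answer: RPS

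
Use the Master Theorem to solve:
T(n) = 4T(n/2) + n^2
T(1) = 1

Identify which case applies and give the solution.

a=4, b=2, f(n)=n^2. log_2(4) = 2. Since c=2 = 2, Case 2 applies: T(n) = Θ(n^log_b(a) · log n) = O(n^2 log n).

Answer: O(n^2 log n) - Case 2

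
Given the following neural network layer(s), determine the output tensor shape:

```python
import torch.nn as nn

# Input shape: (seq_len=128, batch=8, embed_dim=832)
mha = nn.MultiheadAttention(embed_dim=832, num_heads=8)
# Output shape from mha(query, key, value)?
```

Input: (128, 8, 832) -> Output: (128, 8, 832)

Answer: (128, 8, 832)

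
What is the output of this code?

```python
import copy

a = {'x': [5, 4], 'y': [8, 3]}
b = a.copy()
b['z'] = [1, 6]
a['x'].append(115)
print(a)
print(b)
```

Key concept: shallow copy of dict with mutable values.
Step by step:
`a = {'x': [5, 4], 'y': [8, 3]}` → a = {'x': [5, 4], 'y': [8, 3]}
`b = a.copy()` → b = {'x': [5, 4], 'y': [8, 3]}
`b['z'] = [1, 6]` → b = {'x': [5, 4], 'y': [8, 3], 'z': [1, 6]}
`a['x'].append(115)` → a = {'x': [5, 4, 115], 'y': [8, 3]}; b = {'x': [5, 4, 115], 'y': [8, 3], 'z': [1, 6]}
`print(a)` → prints {'x': [5, 4, 115], 'y': [8, 3]}
`print(b)` → prints {'x': [5, 4, 115], 'y': [8, 3], 'z': [1, 6]}

Answer:
{'x': [5, 4, 115], 'y': [8, 3]}
{'x': [5, 4, 115], 'y': [8, 3], 'z': [1, 6]}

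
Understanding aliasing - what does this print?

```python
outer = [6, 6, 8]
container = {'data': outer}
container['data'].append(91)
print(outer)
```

Key concept: dict holds reference to list.
Step by step:
`outer = [6, 6, 8]` → outer = [6, 6, 8]
`container = {'data': outer}` → container = {'data': [6, 6, 8]}
`container['data'].append(91)` → outer = [6, 6, 8, 91]; container = {'data': [6, 6, 8, 91]}
`print(outer)` → prints [6, 6, 8, 91]

Answer: [6, 6, 8, 91]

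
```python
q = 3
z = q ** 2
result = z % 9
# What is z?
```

Trace:
`q = 3` → q = 3
`z = q ** 2` → z = 9
`result = z % 9` → result = 0
So z = 9

Answer: 9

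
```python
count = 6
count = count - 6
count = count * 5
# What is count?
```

Trace:
`count = 6` → count = 6
`count = count - 6` → count = 0
`count = count * 5` → count = 0
So count = 0

Answer: 0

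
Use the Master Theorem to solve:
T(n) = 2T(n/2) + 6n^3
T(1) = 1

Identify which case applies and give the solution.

a=2, b=2, f(n)=6n^3. log_2(2) = 1. Since c=3 > 1 and the regularity condition holds (2(n/2)^3 = (2/2^3)n^3 with 2/2^3 < 1), Case 3 applies: T(n) = Θ(f(n)) = O(n^3).

Answer: O(n^3) - Case 3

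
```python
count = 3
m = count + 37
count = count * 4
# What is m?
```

Trace:
`count = 3` → count = 3
`m = count + 37` → m = 40
`count = count * 4` → count = 12
So m = 40

Answer: 40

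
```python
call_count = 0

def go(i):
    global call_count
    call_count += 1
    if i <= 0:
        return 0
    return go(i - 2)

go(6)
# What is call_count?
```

Linear recursion stepping by 2: 4 calls from i=6 down to ≤0.

Answer: 4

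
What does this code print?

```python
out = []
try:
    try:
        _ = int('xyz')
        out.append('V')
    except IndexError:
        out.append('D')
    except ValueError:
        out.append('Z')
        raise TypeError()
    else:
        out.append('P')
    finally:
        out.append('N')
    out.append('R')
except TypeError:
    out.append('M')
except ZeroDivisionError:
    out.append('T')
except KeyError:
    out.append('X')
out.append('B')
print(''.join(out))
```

Execution trace: 'Z' (inner except ValueError) → 'N' (inner finally) → 'M' (except TypeError) → 'B' (after the try/except). Output: ZNMB

Answer: ZNMB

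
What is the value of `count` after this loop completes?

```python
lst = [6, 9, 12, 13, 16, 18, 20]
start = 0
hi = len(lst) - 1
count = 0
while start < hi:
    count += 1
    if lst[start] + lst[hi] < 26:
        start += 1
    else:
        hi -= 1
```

Steps to find pair summing to 26
`count` takes the values: 0 → 1 → 2 → 3 → 4 → 5 → 6

Answer: 6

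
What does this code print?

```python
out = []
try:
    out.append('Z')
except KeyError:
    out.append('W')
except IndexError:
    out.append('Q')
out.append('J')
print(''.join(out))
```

Execution trace: 'Z' (try body, no exception) → 'J' (after the try/except). Output: ZJ

Answer: ZJ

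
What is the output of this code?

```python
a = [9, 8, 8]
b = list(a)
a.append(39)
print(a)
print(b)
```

Key concept: list() constructor creates copy.
Step by step:
`a = [9, 8, 8]` → a = [9, 8, 8]
`b = list(a)` → b = [9, 8, 8]
`a.append(39)` → a = [9, 8, 8, 39]
`print(a)` → prints [9, 8, 8, 39]
`print(b)` → prints [9, 8, 8]

Answer:
[9, 8, 8, 39]
[9, 8, 8]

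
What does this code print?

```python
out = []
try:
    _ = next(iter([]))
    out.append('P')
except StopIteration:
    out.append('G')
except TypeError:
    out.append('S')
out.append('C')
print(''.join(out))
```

Execution trace: 'G' (except StopIteration) → 'C' (after the try/except). Output: GC

Answer: GC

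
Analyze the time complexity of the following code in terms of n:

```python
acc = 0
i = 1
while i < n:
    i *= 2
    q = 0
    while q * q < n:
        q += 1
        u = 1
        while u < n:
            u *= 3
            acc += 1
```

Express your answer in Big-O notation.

Each loop level contributes: log n × √n × log n. Multiplying the contributions gives O(√n log² n).

Answer: O(√n log² n)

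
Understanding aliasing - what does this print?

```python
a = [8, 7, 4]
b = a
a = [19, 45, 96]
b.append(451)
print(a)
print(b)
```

Key concept: rebinding vs mutation: a is rebound to a new list, b still points at the original.
Step by step:
`a = [8, 7, 4]` → a = [8, 7, 4]
`b = a` → b = [8, 7, 4] (same object as a)
`a = [19, 45, 96]` → a = [19, 45, 96]
`b.append(451)` → b = [8, 7, 4, 451]
`print(a)` → prints [19, 45, 96]
`print(b)` → prints [8, 7, 4, 451]

Answer:
[19, 45, 96]
[8, 7, 4, 451]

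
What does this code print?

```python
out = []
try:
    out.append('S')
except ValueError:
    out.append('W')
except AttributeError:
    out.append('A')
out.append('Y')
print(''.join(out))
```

Execution trace: 'S' (try body, no exception) → 'Y' (after the try/except). Output: SY

Answer: SY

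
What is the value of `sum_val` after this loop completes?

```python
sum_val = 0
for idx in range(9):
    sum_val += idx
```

Sum of 0 to 8 = 36
`sum_val` takes the values: 0 → 1 → 3 → 6 → 10 → 15 → 21 → 28 → 36

Answer: 36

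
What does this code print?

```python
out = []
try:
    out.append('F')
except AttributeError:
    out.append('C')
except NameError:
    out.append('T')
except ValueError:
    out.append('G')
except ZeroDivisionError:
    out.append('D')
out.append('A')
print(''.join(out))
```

Execution trace: 'F' (try body, no exception) → 'A' (after the try/except). Output: FA

Answer: FA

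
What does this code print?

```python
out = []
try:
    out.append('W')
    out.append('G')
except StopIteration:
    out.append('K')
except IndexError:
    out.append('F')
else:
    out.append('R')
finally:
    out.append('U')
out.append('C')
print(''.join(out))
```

Execution trace: 'W' (try body) → 'G' (try body, no exception) → 'R' (else) → 'U' (finally) → 'C' (after the try/except). Output: WGRUC

Answer: WGRUC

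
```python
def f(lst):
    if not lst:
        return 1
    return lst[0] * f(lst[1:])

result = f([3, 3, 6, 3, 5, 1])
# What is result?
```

Product over [3, 3, 6, 3, 5, 1] = 3 * 3 * 6 * 3 * 5 * 1 = 810

Answer: 810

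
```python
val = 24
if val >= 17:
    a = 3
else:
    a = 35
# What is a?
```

Trace:
`val = 24` → val = 24
`if val >= 17: ...` → val >= 17 is True → a = 3
So a = 3

Answer: 3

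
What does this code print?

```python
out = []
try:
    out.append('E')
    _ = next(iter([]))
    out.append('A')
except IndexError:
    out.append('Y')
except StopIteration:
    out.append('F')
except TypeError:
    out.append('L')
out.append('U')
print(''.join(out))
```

Execution trace: 'E' (try body) → 'F' (except StopIteration) → 'U' (after the try/except). Output: EFU

Answer: EFU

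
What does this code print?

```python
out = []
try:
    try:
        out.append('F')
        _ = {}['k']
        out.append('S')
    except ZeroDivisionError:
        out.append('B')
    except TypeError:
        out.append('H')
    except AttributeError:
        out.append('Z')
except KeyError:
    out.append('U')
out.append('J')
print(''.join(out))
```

Execution trace: 'F' (try body) → 'U' (outer except KeyError) → 'J' (after the try/except). Output: FUJ

Answer: FUJ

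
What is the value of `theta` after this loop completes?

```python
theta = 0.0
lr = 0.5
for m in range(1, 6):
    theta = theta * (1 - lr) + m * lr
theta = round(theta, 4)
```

Moving average with lr=0.5
`theta` takes the values: 0.0 → 0.5 → 1.25 → 2.125 → 3.0625 → 4.03125 → 4.0312

Answer: 4.0312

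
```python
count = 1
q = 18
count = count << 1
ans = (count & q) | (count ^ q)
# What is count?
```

Trace:
`count = 1` → count = 1
`q = 18` → q = 18
`count = count << 1` → count = 2
`ans = (count & q) | (count ^ q)` → ans = 18
So count = 2

Answer: 2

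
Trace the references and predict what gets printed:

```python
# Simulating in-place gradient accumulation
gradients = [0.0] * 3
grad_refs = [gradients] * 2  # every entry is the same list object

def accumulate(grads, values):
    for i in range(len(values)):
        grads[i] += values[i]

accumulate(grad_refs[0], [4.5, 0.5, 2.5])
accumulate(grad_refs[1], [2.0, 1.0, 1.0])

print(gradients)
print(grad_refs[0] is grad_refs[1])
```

Key concept: gradient accumulation aliasing.
Step by step:
`gradients = [0.0] * 3` → gradients = [0.0, 0.0, 0.0]
`grad_refs = [gradients] * 2` → grad_refs = [[0.0, 0.0, 0.0], [0.0, 0.0, 0.0]]
`accumulate(grad_refs[0], [4.5, 0.5, 2.5])` → gradients = [4.5, 0.5, 2.5]; grad_refs = [[4.5, 0.5, 2.5], [4.5, 0.5, 2.5]]
`accumulate(grad_refs[1], [2.0, 1.0, 1.0])` → gradients = [6.5, 1.5, 3.5]; grad_refs = [[6.5, 1.5, 3.5], [6.5, 1.5, 3.5]]
`print(gradients)` → prints [6.5, 1.5, 3.5]
`print(grad_refs[0] is grad_refs[1])` → prints True

Answer:
[6.5, 1.5, 3.5]
True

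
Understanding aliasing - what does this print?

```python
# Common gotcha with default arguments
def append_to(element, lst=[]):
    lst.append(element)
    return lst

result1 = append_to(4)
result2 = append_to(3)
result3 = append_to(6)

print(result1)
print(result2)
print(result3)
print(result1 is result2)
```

Key concept: mutable default argument gotcha.
Step by step:
`result1 = append_to(4)` → result1 = [4]
`result2 = append_to(3)` → result1 = [4, 3] (same object as result2); result2 = [4, 3] (same object as result1)
`result3 = append_to(6)` → result1 = [4, 3, 6] (same object as result2, result3); result2 = [4, 3, 6] (same object as result1, result3); result3 = [4, 3, 6] (same object as result1, result2)
`print(result1)` → prints [4, 3, 6]
`print(result2)` → prints [4, 3, 6]
`print(result3)` → prints [4, 3, 6]
`print(result1 is result2)` → prints True

Answer:
[4, 3, 6]
[4, 3, 6]
[4, 3, 6]
True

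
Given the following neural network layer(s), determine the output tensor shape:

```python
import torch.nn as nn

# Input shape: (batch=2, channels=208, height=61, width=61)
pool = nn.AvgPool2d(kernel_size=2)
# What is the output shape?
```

Input: (2, 208, 61, 61) -> Output: (2, 208, 30, 30)

Answer: (2, 208, 30, 30)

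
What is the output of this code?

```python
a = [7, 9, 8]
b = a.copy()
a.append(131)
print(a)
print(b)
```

Key concept: list.copy() creates independent copy.
Step by step:
`a = [7, 9, 8]` → a = [7, 9, 8]
`b = a.copy()` → b = [7, 9, 8]
`a.append(131)` → a = [7, 9, 8, 131]
`print(a)` → prints [7, 9, 8, 131]
`print(b)` → prints [7, 9, 8]

Answer:
[7, 9, 8, 131]
[7, 9, 8]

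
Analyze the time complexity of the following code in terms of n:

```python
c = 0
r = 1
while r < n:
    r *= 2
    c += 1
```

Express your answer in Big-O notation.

Each loop level contributes: log n. Multiplying the contributions gives O(log n).

Answer: O(log n)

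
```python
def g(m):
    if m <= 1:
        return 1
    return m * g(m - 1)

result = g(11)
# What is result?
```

g(11) = 11 * 10 * 9 * 8 * 7 * 6 * 5 * 4 * 3 * 2 * 1 = 39916800

Answer: 39916800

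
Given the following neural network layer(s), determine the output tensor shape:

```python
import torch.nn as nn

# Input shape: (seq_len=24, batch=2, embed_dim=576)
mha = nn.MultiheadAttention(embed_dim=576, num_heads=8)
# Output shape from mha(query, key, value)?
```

Input: (24, 2, 576) -> Output: (24, 2, 576)

Answer: (24, 2, 576)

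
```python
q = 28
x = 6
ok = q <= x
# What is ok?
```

Trace:
`q = 28` → q = 28
`x = 6` → x = 6
`ok = q <= x` → ok = False
So ok = False

Answer: False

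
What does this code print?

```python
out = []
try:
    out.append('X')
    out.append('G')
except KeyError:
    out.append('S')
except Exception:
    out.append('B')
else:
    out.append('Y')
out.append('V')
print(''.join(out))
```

Execution trace: 'X' (try body) → 'G' (try body, no exception) → 'Y' (else) → 'V' (after the try/except). Output: XGYV

Answer: XGYV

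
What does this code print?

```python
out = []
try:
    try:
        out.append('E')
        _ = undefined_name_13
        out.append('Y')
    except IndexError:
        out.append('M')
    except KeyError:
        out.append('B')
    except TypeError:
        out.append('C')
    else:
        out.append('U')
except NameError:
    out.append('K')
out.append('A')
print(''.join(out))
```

Execution trace: 'E' (try body) → 'K' (outer except NameError) → 'A' (after the try/except). Output: EKA

Answer: EKA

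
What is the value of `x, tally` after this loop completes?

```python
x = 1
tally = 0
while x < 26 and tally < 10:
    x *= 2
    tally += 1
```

Double until >= 26 or 10 iterations
`x, tally` takes the values: (1, 0) → (2, 0) → (2, 1) → (4, 1) → (4, 2) → (8, 2) → (8, 3) → (16, 3) → (16, 4) → (32, 4) → (32, 5)

Answer: 32, 5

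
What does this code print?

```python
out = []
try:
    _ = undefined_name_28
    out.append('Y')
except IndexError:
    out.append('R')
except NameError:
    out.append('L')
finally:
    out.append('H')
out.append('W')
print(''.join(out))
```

Execution trace: 'L' (except NameError) → 'H' (finally) → 'W' (after the try/except). Output: LHW

Answer: LHW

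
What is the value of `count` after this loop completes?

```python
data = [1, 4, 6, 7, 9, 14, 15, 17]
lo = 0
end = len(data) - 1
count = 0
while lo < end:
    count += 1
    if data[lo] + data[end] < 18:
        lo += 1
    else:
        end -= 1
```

Steps to find pair summing to 18
`count` takes the values: 0 → 1 → 2 → 3 → 4 → 5 → 6 → 7

Answer: 7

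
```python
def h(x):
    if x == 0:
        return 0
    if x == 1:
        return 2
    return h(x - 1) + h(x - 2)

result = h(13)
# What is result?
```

Build up from base cases: h(0)=0, h(1)=2, h(2)=2, h(3)=4, h(4)=6, h(5)=10, h(6)=16, ..., h(13)=466

Answer: 466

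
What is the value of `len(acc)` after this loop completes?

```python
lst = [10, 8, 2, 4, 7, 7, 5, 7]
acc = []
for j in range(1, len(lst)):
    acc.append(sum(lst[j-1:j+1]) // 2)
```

Number of 2-element averages
`acc` takes the values: [] → [9] → [9, 5] → [9, 5, 3] → [9, 5, 3, 5] → [9, 5, 3, 5, 7] → [9, 5, 3, 5, 7, 6] → [9, 5, 3, 5, 7, 6, 6]
So `len(acc)` = 7

Answer: 7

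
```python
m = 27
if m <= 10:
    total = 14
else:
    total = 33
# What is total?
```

Trace:
`m = 27` → m = 27
`if m <= 10: ...` → m <= 10 is False, take else branch → total = 33
So total = 33

Answer: 33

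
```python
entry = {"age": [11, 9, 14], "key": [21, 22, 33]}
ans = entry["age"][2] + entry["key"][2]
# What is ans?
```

Trace:
`entry = {"age": [11, 9, 14], "key": [21, 22, 33]}` → entry = {'age': [11, 9, 14], 'key': [21, 22, 33]}
`ans = entry["age"][2] + entry["key"][2]` → ans = 47
So ans = 47

Answer: 47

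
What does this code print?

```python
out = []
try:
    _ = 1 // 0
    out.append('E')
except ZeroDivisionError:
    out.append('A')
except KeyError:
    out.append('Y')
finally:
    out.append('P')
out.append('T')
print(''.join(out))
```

Execution trace: 'A' (except ZeroDivisionError) → 'P' (finally) → 'T' (after the try/except). Output: APT

Answer: APT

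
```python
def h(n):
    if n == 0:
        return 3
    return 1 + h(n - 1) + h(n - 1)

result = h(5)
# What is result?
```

h(n) = 1 + 2·h(n-1), h(0)=3. Closed form: (3+1)·2^5 - 1 = 127.

Answer: 127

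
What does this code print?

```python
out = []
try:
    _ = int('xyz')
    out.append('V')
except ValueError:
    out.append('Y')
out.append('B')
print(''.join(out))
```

Execution trace: 'Y' (except ValueError) → 'B' (after the try/except). Output: YB

Answer: YB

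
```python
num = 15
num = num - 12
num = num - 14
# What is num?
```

Trace:
`num = 15` → num = 15
`num = num - 12` → num = 3
`num = num - 14` → num = -11
So num = -11

Answer: -11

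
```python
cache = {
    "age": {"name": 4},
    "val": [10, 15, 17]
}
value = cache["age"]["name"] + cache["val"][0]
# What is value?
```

Trace:
`cache = { ...` → cache = {'age': {'name': 4}, 'val': [10, 15, 17]}
`value = cache["age"]["name"] + cache["val"][0]` → value = 14
So value = 14

Answer: 14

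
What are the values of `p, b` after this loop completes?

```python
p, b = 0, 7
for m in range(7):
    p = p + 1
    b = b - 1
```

p goes 0→7, b goes 7→0
`p, b` takes the values: (0, 7) → (1, 7) → (1, 6) → (2, 6) → (2, 5) → (3, 5) → (3, 4) → (4, 4) → (4, 3) → (5, 3) → (5, 2) → (6, 2) → (6, 1) → (7, 1) → (7, 0)

Answer: 7, 0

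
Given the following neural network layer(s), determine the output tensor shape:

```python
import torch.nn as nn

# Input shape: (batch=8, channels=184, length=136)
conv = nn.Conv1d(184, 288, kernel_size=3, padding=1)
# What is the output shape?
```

Input: (8, 184, 136) -> Output: (8, 288, 136)

Answer: (8, 288, 136)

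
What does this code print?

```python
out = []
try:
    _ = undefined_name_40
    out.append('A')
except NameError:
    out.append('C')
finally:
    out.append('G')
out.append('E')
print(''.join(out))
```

Execution trace: 'C' (except NameError) → 'G' (finally) → 'E' (after the try/except). Output: CGE

Answer: CGE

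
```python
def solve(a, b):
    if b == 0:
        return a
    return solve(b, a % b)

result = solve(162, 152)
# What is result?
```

solve(162, 152) -> solve(152, 10) -> solve(10, 2) -> solve(2, 0) -> 2

Answer: 2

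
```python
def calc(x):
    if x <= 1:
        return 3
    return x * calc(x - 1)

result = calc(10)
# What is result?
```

calc(10) = 10 * 9 * 8 * 7 * 6 * 5 * 4 * 3 * 2 * 3 = 10886400

Answer: 10886400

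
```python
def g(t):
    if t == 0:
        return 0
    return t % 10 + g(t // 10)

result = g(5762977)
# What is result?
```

Sum of digits of 5762977: 7 + 7 + 9 + 2 + 6 + 7 + 5 = 43

Answer: 43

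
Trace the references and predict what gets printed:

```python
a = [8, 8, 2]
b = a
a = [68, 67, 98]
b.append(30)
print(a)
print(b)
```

Key concept: rebinding vs mutation: a is rebound to a new list, b still points at the original.
Step by step:
`a = [8, 8, 2]` → a = [8, 8, 2]
`b = a` → b = [8, 8, 2] (same object as a)
`a = [68, 67, 98]` → a = [68, 67, 98]
`b.append(30)` → b = [8, 8, 2, 30]
`print(a)` → prints [68, 67, 98]
`print(b)` → prints [8, 8, 2, 30]

Answer:
[68, 67, 98]
[8, 8, 2, 30]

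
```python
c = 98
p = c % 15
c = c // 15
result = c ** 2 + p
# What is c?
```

Trace:
`c = 98` → c = 98
`p = c % 15` → p = 8
`c = c // 15` → c = 6
`result = c ** 2 + p` → result = 44
So c = 6

Answer: 6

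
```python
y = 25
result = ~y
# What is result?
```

Trace:
`y = 25` → y = 25
`result = ~y` → result = -26
So result = -26

Answer: -26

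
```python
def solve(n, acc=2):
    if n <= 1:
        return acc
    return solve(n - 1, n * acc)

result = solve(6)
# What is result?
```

Accumulator trace (n, acc): (6, 2) -> (5, 12) -> (4, 60) -> (3, 240) -> (2, 720) -> (1, 1440) -> return 1440

Answer: 1440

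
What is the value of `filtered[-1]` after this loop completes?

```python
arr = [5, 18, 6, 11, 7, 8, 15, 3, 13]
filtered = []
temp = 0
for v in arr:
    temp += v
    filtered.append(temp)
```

Cumulative sum ends at 86
`filtered` takes the values: [] → [5] → [5, 23] → [5, 23, 29] → [5, 23, 29, 40] → [5, 23, 29, 40, 47] → [5, 23, 29, 40, 47, 55] → [5, 23, 29, 40, 47, 55, 70] → [5, 23, 29, 40, 47, 55, 70, 73] → [5, 23, 29, 40, 47, 55, 70, 73, 86]
So `filtered[-1]` = 86

Answer: 86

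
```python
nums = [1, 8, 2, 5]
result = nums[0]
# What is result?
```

Trace:
`nums = [1, 8, 2, 5]` → nums = [1, 8, 2, 5]
`result = nums[0]` → result = 1
So result = 1

Answer: 1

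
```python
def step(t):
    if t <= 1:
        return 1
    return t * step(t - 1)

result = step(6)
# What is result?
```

step(6) = 6 * 5 * 4 * 3 * 2 * 1 = 720

Answer: 720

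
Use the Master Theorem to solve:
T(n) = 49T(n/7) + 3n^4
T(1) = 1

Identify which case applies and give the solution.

a=49, b=7, f(n)=3n^4. log_7(49) = 2. Since c=4 > 2 and the regularity condition holds (49(n/7)^4 = (49/7^4)n^4 with 49/7^4 < 1), Case 3 applies: T(n) = Θ(f(n)) = O(n^4).

Answer: O(n^4) - Case 3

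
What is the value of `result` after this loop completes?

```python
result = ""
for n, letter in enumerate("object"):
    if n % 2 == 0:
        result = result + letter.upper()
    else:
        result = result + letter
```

Uppercase even positions in 'object'
`result` takes the values: "" → "O" → "Ob" → "ObJ" → "ObJe" → "ObJeC" → "ObJeCt"

Answer: "ObJeCt"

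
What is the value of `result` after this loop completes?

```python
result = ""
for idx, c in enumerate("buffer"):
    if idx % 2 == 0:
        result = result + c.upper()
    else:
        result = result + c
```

Uppercase even positions in 'buffer'
`result` takes the values: "" → "B" → "Bu" → "BuF" → "BuFf" → "BuFfE" → "BuFfEr"

Answer: "BuFfEr"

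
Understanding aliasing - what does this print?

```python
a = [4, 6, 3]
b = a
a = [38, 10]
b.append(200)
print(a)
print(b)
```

Key concept: rebinding vs mutation: a is rebound to a new list, b still points at the original.
Step by step:
`a = [4, 6, 3]` → a = [4, 6, 3]
`b = a` → b = [4, 6, 3] (same object as a)
`a = [38, 10]` → a = [38, 10]
`b.append(200)` → b = [4, 6, 3, 200]
`print(a)` → prints [38, 10]
`print(b)` → prints [4, 6, 3, 200]

Answer:
[38, 10]
[4, 6, 3, 200]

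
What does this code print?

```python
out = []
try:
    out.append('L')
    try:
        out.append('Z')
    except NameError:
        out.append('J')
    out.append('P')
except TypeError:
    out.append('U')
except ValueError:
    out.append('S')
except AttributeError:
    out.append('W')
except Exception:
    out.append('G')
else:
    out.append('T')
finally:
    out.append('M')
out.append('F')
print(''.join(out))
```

Execution trace: 'L' (try body) → 'Z' (inner try body, no exception) → 'P' (try body, no exception) → 'T' (else) → 'M' (finally) → 'F' (after the try/except). Output: LZPTMF

Answer: LZPTMF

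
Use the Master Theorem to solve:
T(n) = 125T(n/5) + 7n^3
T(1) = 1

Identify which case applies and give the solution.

a=125, b=5, f(n)=7n^3. log_5(125) = 3. Since c=3 = 3, Case 2 applies: T(n) = Θ(n^log_b(a) · log n) = O(n^3 log n).

Answer: O(n^3 log n) - Case 2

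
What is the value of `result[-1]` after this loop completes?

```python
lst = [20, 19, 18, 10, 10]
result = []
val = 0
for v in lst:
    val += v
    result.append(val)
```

Cumulative sum ends at 77
`result` takes the values: [] → [20] → [20, 39] → [20, 39, 57] → [20, 39, 57, 67] → [20, 39, 57, 67, 77]
So `result[-1]` = 77

Answer: 77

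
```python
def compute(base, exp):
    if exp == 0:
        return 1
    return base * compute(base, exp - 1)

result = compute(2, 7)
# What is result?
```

compute(2, 7) = 2 * 2 * 2 * 2 * 2 * 2 * 2 = 128

Answer: 128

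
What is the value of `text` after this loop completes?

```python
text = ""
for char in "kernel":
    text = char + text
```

Reverse 'kernel'
`text` takes the values: "" → "k" → "ek" → "rek" → "nrek" → "enrek" → "lenrek"

Answer: "lenrek"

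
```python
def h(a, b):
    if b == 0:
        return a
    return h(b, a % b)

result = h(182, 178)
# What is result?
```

h(182, 178) -> h(178, 4) -> h(4, 2) -> h(2, 0) -> 2

Answer: 2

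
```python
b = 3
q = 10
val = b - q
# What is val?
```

Trace:
`b = 3` → b = 3
`q = 10` → q = 10
`val = b - q` → val = -7
So val = -7

Answer: -7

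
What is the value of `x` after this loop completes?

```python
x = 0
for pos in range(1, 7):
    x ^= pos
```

XOR of 1 to 6
`x` takes the values: 0 → 1 → 3 → 0 → 4 → 1 → 7

Answer: 7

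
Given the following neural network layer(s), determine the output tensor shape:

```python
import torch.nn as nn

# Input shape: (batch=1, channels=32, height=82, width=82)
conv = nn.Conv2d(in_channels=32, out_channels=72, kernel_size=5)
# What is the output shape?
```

Input: (1, 32, 82, 82) -> Output: (1, 72, 78, 78)

Answer: (1, 72, 78, 78)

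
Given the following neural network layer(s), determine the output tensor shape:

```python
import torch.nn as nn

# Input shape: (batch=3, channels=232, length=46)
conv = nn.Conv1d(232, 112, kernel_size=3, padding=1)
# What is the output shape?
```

Input: (3, 232, 46) -> Output: (3, 112, 46)

Answer: (3, 112, 46)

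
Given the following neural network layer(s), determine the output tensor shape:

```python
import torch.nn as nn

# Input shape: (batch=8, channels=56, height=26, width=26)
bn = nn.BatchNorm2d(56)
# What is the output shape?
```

Input: (8, 56, 26, 26) -> Output: (8, 56, 26, 26)

Answer: (8, 56, 26, 26)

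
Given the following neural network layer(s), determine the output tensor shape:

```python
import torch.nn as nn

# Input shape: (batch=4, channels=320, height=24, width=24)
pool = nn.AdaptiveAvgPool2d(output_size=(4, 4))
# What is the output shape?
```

Input: (4, 320, 24, 24) -> Output: (4, 320, 4, 4)

Answer: (4, 320, 4, 4)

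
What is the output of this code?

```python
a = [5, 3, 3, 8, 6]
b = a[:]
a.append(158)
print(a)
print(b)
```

Key concept: slice [:] creates copy.
Step by step:
`a = [5, 3, 3, 8, 6]` → a = [5, 3, 3, 8, 6]
`b = a[:]` → b = [5, 3, 3, 8, 6]
`a.append(158)` → a = [5, 3, 3, 8, 6, 158]
`print(a)` → prints [5, 3, 3, 8, 6, 158]
`print(b)` → prints [5, 3, 3, 8, 6]

Answer:
[5, 3, 3, 8, 6, 158]
[5, 3, 3, 8, 6]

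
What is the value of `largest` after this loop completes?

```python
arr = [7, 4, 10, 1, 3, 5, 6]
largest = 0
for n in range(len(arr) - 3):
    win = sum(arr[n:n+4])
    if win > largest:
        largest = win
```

Max sum of 4-element window in [7, 4, 10, 1, 3, 5, 6]
`largest` takes the values: 0 → 22

Answer: 22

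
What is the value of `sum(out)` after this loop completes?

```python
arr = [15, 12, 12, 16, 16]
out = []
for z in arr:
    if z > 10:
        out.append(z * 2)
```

Sum of doubled values > 10
`out` takes the values: [] → [30] → [30, 24] → [30, 24, 24] → [30, 24, 24, 32] → [30, 24, 24, 32, 32]
So `sum(out)` = 142

Answer: 142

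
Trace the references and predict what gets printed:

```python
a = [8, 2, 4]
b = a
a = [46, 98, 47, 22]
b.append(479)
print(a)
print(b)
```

Key concept: rebinding vs mutation: a is rebound to a new list, b still points at the original.
Step by step:
`a = [8, 2, 4]` → a = [8, 2, 4]
`b = a` → b = [8, 2, 4] (same object as a)
`a = [46, 98, 47, 22]` → a = [46, 98, 47, 22]
`b.append(479)` → b = [8, 2, 4, 479]
`print(a)` → prints [46, 98, 47, 22]
`print(b)` → prints [8, 2, 4, 479]

Answer:
[46, 98, 47, 22]
[8, 2, 4, 479]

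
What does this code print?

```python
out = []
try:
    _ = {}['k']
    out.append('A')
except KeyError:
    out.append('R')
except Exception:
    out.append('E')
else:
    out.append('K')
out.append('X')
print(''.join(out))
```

Execution trace: 'R' (except KeyError) → 'X' (after the try/except). Output: RX

Answer: RX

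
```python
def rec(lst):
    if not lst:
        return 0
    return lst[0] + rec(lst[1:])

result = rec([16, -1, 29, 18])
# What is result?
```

16 + (-1) + 29 + 18 + 0 = 62

Answer: 62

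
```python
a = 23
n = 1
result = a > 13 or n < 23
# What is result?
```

Trace:
`a = 23` → a = 23
`n = 1` → n = 1
`result = a > 13 or n < 23` → result = True
So result = True

Answer: True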